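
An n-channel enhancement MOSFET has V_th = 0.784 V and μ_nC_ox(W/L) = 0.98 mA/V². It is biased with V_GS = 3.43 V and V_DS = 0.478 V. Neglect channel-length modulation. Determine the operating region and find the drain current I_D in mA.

V_ov = V_GS − V_th = 3.43 − 0.784 = 2.65 V.
Since V_DS = 0.478 V < V_ov = 2.65 V, the device is in the triode region.
I_D = k_n [V_ov · V_DS − ½ V_DS²] = 0.98 × [2.65 × 0.478 − 0.5 × 0.478²] = 1.13 mA.

Triode; I_D = 1.13 mA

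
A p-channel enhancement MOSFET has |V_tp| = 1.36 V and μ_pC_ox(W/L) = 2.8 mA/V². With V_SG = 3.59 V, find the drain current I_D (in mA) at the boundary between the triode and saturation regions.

At the boundary V_SD = V_ov = V_SG − |V_tp| = 3.59 − 1.36 = 2.23 V.
I_D = ½ k_p V_ov² = 0.5 × 2.8 × 2.23² = 6.96 mA.

I_D = 6.96 mA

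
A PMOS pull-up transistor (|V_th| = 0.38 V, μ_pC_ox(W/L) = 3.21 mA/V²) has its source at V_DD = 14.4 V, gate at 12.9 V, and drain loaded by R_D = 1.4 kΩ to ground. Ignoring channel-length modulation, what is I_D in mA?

I_D = 2.01 mA

V_SG = V_DD − V_G = 14.4 − 12.9 = 1.5 V, so V_ov = 1.5 − 0.38 = 1.12 V.
Assume saturation: I_D = ½ k_p V_ov² = 0.5 × 3.21 × 1.12² = 2.01 mA, giving V_SD = V_DD − I_D R_D = 14.4 − 2.01 × 1.4 = 11.6 V.
V_SD = 11.6 V ≥ V_ov = 1.12 V, confirming saturation.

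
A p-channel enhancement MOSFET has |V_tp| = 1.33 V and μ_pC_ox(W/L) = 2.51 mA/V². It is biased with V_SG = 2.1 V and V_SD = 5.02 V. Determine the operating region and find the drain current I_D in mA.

V_ov = V_SG − |V_tp| = 2.1 − 1.33 = 0.77 V.
Since V_SD = 5.02 V ≥ V_ov = 0.77 V, the device is in saturation.
I_D = ½ k_p V_ov² = 0.5 × 2.51 × 0.77² = 0.744 mA.

Saturation; I_D = 0.744 mA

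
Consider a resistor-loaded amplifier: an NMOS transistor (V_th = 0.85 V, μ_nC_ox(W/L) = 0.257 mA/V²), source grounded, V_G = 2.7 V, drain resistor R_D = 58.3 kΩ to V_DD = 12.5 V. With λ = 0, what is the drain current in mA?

V_GS = V_G = 2.7 V, so V_ov = 2.7 − 0.85 = 1.85 V.
Assume saturation: I_D = ½ k_n V_ov² = 0.5 × 0.257 × 1.85² = 0.44 mA, giving V_DS = V_DD − I_D R_D = 12.5 − 0.44 × 58.3 = -13.1 V.
But -13.1 V < V_ov = 1.85 V, so the device is actually in triode.
In triode I_D = k_n[V_ov V_DS − ½ V_DS²] and I_D = (V_DD − V_DS)/R_D. Equating: 7.49 V_DS² − 28.72 V_DS + 12.5 = 0, giving V_DS = 0.501 V (the root below V_ov).
I_D = (12.5 − 0.501) / 58.3 = 0.206 mA.

I_D = 0.206 mA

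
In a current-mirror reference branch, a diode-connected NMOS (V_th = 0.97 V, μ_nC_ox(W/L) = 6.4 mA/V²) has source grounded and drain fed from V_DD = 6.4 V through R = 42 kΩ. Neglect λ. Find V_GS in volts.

With gate tied to drain, V_GS = V_DS ≥ V_GS − V_th, so the device is in saturation.
KCL at the drain: ½ k_n (V_GS − V_th)² = (V_DD − V_GS)/R.
Let x = V_GS − 0.97. Then 134 x² + x − 5.43 = 0, giving x = 0.197 V (positive root), so V_GS = 1.17 V.
I_D = (V_DD − V_GS)/R = (6.4 − 1.17) / 42 = 0.125 mA.

V_GS = 1.17 V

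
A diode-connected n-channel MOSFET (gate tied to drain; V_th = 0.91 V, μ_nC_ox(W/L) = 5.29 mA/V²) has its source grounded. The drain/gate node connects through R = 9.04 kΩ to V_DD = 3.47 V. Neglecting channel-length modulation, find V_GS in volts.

V_GS = 1.22 V

With gate tied to drain, V_GS = V_DS ≥ V_GS − V_th, so the device is in saturation.
KCL at the drain: ½ k_n (V_GS − V_th)² = (V_DD − V_GS)/R.
Let x = V_GS − 0.91. Then 23.9 x² + x − 2.56 = 0, giving x = 0.307 V (positive root), so V_GS = 1.22 V.
I_D = (V_DD − V_GS)/R = (3.47 − 1.22) / 9.04 = 0.249 mA.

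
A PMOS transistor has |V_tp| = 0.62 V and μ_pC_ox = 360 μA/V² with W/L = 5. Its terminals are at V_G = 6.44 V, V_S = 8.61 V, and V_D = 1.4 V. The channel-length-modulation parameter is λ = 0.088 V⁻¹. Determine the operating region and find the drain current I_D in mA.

Saturation; I_D = 3.53 mA

V_SG = V_S − V_G = 8.61 − 6.44 = 2.17 V; V_SD = V_S − V_D = 8.61 − 1.4 = 7.21 V.
k_p = μ_pC_ox · (W/L) = 1.8 mA/V².
V_ov = V_SG − |V_tp| = 2.17 − 0.62 = 1.55 V.
Since V_SD = 7.21 V ≥ V_ov = 1.55 V, the device is in saturation.
I_D = ½ k_p V_ov² (1 + λ V_SD) = 0.5 × 1.8 × 1.55² × (1 + 0.088 × 7.21) = 3.53 mA.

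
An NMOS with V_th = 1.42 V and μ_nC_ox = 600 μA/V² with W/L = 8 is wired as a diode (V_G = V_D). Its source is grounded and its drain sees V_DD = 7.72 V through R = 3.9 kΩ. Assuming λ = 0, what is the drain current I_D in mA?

I_D = 1.42 mA

With gate tied to drain, V_GS = V_DS ≥ V_GS − V_th, so the device is in saturation.
k_n = μ_nC_ox · (W/L) = 4.8 mA/V².
KCL at the drain: ½ k_n (V_GS − V_th)² = (V_DD − V_GS)/R.
Let x = V_GS − 1.42. Then 9.36 x² + x − 6.3 = 0, giving x = 0.769 V (positive root), so V_GS = 2.19 V.
I_D = (V_DD − V_GS)/R = (7.72 − 2.19) / 3.9 = 1.42 mA.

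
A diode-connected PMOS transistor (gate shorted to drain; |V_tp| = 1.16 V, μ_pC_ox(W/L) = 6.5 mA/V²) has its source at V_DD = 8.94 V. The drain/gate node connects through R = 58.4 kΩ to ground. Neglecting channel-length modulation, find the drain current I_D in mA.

With gate tied to drain, V_SG = V_SD ≥ V_SG − |V_tp|, so the device is in saturation.
KCL at the drain: ½ k_p (V_SG − |V_tp|)² = (V_DD − V_SG)/R.
Let x = V_SG − 1.16. Then 190 x² + x − 7.78 = 0, giving x = 0.2 V (positive root), so V_SG = 1.36 V.
I_D = (V_DD − V_SG)/R = (8.94 − 1.36) / 58.4 = 0.13 mA.

I_D = 0.130 mA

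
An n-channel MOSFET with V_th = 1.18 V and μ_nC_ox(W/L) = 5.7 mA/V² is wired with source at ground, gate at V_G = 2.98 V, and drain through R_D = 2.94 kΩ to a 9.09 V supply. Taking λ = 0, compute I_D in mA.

V_GS = V_G = 2.98 V, so V_ov = 2.98 − 1.18 = 1.8 V.
Assume saturation: I_D = ½ k_n V_ov² = 0.5 × 5.7 × 1.8² = 9.23 mA, giving V_DS = V_DD − I_D R_D = 9.09 − 9.23 × 2.94 = -18.1 V.
But -18.1 V < V_ov = 1.8 V, so the device is actually in triode.
In triode I_D = k_n[V_ov V_DS − ½ V_DS²] and I_D = (V_DD − V_DS)/R_D. Equating: 8.38 V_DS² − 31.16 V_DS + 9.09 = 0, giving V_DS = 0.319 V (the root below V_ov).
I_D = (9.09 − 0.319) / 2.94 = 2.98 mA.

I_D = 2.98 mA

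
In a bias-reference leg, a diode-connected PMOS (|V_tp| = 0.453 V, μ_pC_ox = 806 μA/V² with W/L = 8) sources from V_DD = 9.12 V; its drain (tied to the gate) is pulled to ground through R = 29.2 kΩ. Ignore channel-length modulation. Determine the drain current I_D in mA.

I_D = 0.287 mA

With gate tied to drain, V_SG = V_SD ≥ V_SG − |V_tp|, so the device is in saturation.
k_p = μ_pC_ox · (W/L) = 6.448 mA/V².
KCL at the drain: ½ k_p (V_SG − |V_tp|)² = (V_DD − V_SG)/R.
Let x = V_SG − 0.453. Then 94.1 x² + x − 8.667 = 0, giving x = 0.298 V (positive root), so V_SG = 0.751 V.
I_D = (V_DD − V_SG)/R = (9.12 − 0.751) / 29.2 = 0.287 mA.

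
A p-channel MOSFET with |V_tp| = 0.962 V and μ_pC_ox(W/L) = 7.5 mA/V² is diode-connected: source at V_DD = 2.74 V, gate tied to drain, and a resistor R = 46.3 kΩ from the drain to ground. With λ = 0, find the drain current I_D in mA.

With gate tied to drain, V_SG = V_SD ≥ V_SG − |V_tp|, so the device is in saturation.
KCL at the drain: ½ k_p (V_SG − |V_tp|)² = (V_DD − V_SG)/R.
Let x = V_SG − 0.962. Then 174 x² + x − 1.778 = 0, giving x = 0.0984 V (positive root), so V_SG = 1.06 V.
I_D = (V_DD − V_SG)/R = (2.74 − 1.06) / 46.3 = 0.0363 mA.

I_D = 0.0363 mA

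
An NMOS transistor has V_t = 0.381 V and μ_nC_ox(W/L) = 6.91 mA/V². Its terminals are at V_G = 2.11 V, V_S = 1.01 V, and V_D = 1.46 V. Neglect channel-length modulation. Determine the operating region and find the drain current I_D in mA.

Triode; I_D = 1.54 mA

V_GS = V_G − V_S = 2.11 − 1.01 = 1.1 V; V_DS = V_D − V_S = 1.46 − 1.01 = 0.45 V.
V_ov = V_GS − V_t = 1.1 − 0.381 = 0.719 V.
Since V_DS = 0.45 V < V_ov = 0.719 V, the device is in the triode region.
I_D = k_n [V_ov · V_DS − ½ V_DS²] = 6.91 × [0.719 × 0.45 − 0.5 × 0.45²] = 1.54 mA.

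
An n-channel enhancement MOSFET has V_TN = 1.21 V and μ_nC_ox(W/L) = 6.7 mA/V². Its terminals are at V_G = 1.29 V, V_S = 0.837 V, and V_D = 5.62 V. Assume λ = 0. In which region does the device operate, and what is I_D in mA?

Cutoff; I_D = 0 mA

V_GS = V_G − V_S = 1.29 − 0.837 = 0.453 V; V_DS = V_D − V_S = 5.62 − 0.837 = 4.78 V.
V_GS = 0.453 V < V_TN = 1.21 V, so the transistor is in cutoff.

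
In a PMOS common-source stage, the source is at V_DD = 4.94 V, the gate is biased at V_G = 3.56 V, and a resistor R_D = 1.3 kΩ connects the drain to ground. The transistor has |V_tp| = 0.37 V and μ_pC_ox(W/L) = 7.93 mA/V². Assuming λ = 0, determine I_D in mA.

I_D = 3.35 mA

V_SG = V_DD − V_G = 4.94 − 3.56 = 1.38 V, so V_ov = 1.38 − 0.37 = 1.01 V.
Assume saturation: I_D = ½ k_p V_ov² = 0.5 × 7.93 × 1.01² = 4.04 mA, giving V_SD = V_DD − I_D R_D = 4.94 − 4.04 × 1.3 = -0.318 V.
But -0.318 V < V_ov = 1.01 V, so the device is actually in triode.
In triode I_D = k_p[V_ov V_SD − ½ V_SD²] and I_D = (V_DD − V_SD)/R_D. Equating: 5.15 V_SD² − 11.41 V_SD + 4.94 = 0, giving V_SD = 0.59 V (the root below V_ov).
I_D = (4.94 − 0.59) / 1.3 = 3.35 mA.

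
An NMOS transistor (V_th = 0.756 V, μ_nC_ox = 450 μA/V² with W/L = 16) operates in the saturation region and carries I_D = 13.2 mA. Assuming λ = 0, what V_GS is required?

V_GS = 2.67 V

k_n = μ_nC_ox · (W/L) = 7.2 mA/V².
In saturation I_D = ½ k_n (V_GS − V_th)², so V_GS − V_th = √(2 I_D / k_n) = √(2 × 13.2 / 7.2) = 1.91 V.
V_GS = 0.756 + 1.91 = 2.67 V.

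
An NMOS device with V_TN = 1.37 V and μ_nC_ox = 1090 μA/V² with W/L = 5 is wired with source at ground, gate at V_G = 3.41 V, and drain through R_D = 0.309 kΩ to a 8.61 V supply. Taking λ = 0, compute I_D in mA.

I_D = 11.3 mA

V_GS = V_G = 3.41 V, so V_ov = 3.41 − 1.37 = 2.04 V.
k_n = μ_nC_ox · (W/L) = 5.45 mA/V².
Assume saturation: I_D = ½ k_n V_ov² = 0.5 × 5.45 × 2.04² = 11.3 mA, giving V_DS = V_DD − I_D R_D = 8.61 − 11.3 × 0.309 = 5.11 V.
V_DS = 5.11 V ≥ V_ov = 2.04 V, confirming saturation.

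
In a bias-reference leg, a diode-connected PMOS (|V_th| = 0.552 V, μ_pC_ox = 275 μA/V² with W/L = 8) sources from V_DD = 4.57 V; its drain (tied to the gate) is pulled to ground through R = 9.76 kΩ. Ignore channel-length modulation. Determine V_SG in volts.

With gate tied to drain, V_SG = V_SD ≥ V_SG − |V_th|, so the device is in saturation.
k_p = μ_pC_ox · (W/L) = 2.2 mA/V².
KCL at the drain: ½ k_p (V_SG − |V_th|)² = (V_DD − V_SG)/R.
Let x = V_SG − 0.552. Then 10.7 x² + x − 4.018 = 0, giving x = 0.567 V (positive root), so V_SG = 1.12 V.
I_D = (V_DD − V_SG)/R = (4.57 − 1.12) / 9.76 = 0.354 mA.

V_SG = 1.12 V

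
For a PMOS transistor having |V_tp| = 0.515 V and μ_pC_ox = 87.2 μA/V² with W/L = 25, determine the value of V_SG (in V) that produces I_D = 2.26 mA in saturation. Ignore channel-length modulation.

k_p = μ_pC_ox · (W/L) = 2.18 mA/V².
In saturation I_D = ½ k_p (V_SG − |V_tp|)², so V_SG − |V_tp| = √(2 I_D / k_p) = √(2 × 2.26 / 2.18) = 1.44 V.
V_SG = 0.515 + 1.44 = 1.95 V.

V_SG = 1.95 V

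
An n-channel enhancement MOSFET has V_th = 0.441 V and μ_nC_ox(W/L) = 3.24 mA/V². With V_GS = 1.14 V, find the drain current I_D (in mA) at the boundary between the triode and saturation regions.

I_D = 0.792 mA

At the boundary V_DS = V_ov = V_GS − V_th = 1.14 − 0.441 = 0.699 V.
I_D = ½ k_n V_ov² = 0.5 × 3.24 × 0.699² = 0.792 mA.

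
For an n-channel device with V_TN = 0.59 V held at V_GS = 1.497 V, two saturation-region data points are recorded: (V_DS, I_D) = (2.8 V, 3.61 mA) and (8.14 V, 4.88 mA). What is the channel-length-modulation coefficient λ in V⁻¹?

With V_GS fixed, I_D ∝ (1 + λ V_DS) in saturation, so I_D2/I_D1 = (1 + λ V_DS2)/(1 + λ V_DS1).
4.88/3.61 = 1.352 = (1 + 8.14 λ)/(1 + 2.8 λ).
Solving: λ (I_D1 V_DS2 − I_D2 V_DS1) = I_D2 − I_D1, so λ = (4.88 − 3.61) / (3.61 × 8.14 − 4.88 × 2.8) = 1.27 / 15.7 = 0.0808 V⁻¹.

λ = 0.0808 V⁻¹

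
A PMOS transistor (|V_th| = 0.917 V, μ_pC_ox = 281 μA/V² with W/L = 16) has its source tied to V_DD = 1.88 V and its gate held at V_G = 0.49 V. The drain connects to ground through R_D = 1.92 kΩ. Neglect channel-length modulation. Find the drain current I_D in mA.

V_SG = V_DD − V_G = 1.88 − 0.49 = 1.39 V, so V_ov = 1.39 − 0.917 = 0.473 V.
k_p = μ_pC_ox · (W/L) = 4.496 mA/V².
Assume saturation: I_D = ½ k_p V_ov² = 0.5 × 4.496 × 0.473² = 0.503 mA, giving V_SD = V_DD − I_D R_D = 1.88 − 0.503 × 1.92 = 0.914 V.
V_SD = 0.914 V ≥ V_ov = 0.473 V, confirming saturation.

I_D = 0.503 mA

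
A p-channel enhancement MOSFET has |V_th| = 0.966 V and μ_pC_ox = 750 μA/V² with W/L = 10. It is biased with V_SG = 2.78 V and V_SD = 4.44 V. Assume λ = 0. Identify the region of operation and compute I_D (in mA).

k_p = μ_pC_ox · (W/L) = 7.5 mA/V².
V_ov = V_SG − |V_th| = 2.78 − 0.966 = 1.81 V.
Since V_SD = 4.44 V ≥ V_ov = 1.81 V, the device is in saturation.
I_D = ½ k_p V_ov² = 0.5 × 7.5 × 1.81² = 12.3 mA.

Saturation; I_D = 12.3 mA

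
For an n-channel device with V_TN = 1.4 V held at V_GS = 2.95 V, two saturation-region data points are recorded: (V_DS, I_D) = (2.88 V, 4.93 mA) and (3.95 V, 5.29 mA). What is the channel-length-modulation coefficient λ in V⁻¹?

λ = 0.0849 V⁻¹

With V_GS fixed, I_D ∝ (1 + λ V_DS) in saturation, so I_D2/I_D1 = (1 + λ V_DS2)/(1 + λ V_DS1).
5.29/4.93 = 1.073 = (1 + 3.95 λ)/(1 + 2.88 λ).
Solving: λ (I_D1 V_DS2 − I_D2 V_DS1) = I_D2 − I_D1, so λ = (5.29 − 4.93) / (4.93 × 3.95 − 5.29 × 2.88) = 0.36 / 4.24 = 0.0849 V⁻¹.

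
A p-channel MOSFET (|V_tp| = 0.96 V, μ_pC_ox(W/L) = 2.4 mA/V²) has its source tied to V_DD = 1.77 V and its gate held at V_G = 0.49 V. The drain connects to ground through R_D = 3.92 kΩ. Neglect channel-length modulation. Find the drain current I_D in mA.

I_D = 0.123 mA

V_SG = V_DD − V_G = 1.77 − 0.49 = 1.28 V, so V_ov = 1.28 − 0.96 = 0.32 V.
Assume saturation: I_D = ½ k_p V_ov² = 0.5 × 2.4 × 0.32² = 0.123 mA, giving V_SD = V_DD − I_D R_D = 1.77 − 0.123 × 3.92 = 1.29 V.
V_SD = 1.29 V ≥ V_ov = 0.32 V, confirming saturation.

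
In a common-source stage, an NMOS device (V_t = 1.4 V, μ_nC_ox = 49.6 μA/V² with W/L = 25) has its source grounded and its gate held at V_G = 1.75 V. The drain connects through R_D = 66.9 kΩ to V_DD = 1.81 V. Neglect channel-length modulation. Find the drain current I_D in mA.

V_GS = V_G = 1.75 V, so V_ov = 1.75 − 1.4 = 0.35 V.
k_n = μ_nC_ox · (W/L) = 1.24 mA/V².
Assume saturation: I_D = ½ k_n V_ov² = 0.5 × 1.24 × 0.35² = 0.076 mA, giving V_DS = V_DD − I_D R_D = 1.81 − 0.076 × 66.9 = -3.27 V.
But -3.27 V < V_ov = 0.35 V, so the device is actually in triode.
In triode I_D = k_n[V_ov V_DS − ½ V_DS²] and I_D = (V_DD − V_DS)/R_D. Equating: 41.5 V_DS² − 30.03 V_DS + 1.81 = 0, giving V_DS = 0.0663 V (the root below V_ov).
I_D = (1.81 − 0.0663) / 66.9 = 0.0261 mA.

I_D = 0.0261 mA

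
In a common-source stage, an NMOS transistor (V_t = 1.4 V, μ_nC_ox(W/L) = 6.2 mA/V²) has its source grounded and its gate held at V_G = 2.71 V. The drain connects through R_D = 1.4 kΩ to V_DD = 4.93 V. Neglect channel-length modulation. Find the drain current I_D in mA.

I_D = 3.18 mA

V_GS = V_G = 2.71 V, so V_ov = 2.71 − 1.4 = 1.31 V.
Assume saturation: I_D = ½ k_n V_ov² = 0.5 × 6.2 × 1.31² = 5.32 mA, giving V_DS = V_DD − I_D R_D = 4.93 − 5.32 × 1.4 = -2.52 V.
But -2.52 V < V_ov = 1.31 V, so the device is actually in triode.
In triode I_D = k_n[V_ov V_DS − ½ V_DS²] and I_D = (V_DD − V_DS)/R_D. Equating: 4.34 V_DS² − 12.37 V_DS + 4.93 = 0, giving V_DS = 0.479 V (the root below V_ov).
I_D = (4.93 − 0.479) / 1.4 = 3.18 mA.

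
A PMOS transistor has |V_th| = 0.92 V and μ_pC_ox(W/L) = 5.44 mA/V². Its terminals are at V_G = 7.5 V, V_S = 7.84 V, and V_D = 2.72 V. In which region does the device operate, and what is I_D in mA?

Cutoff; I_D = 0 mA

V_SG = V_S − V_G = 7.84 − 7.5 = 0.34 V; V_SD = V_S − V_D = 7.84 − 2.72 = 5.12 V.
V_SG = 0.34 V < |V_th| = 0.92 V, so the transistor is in cutoff.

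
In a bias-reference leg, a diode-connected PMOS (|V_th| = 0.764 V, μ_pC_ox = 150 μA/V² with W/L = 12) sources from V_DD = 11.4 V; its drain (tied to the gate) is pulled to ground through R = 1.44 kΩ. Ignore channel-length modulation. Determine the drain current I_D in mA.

With gate tied to drain, V_SG = V_SD ≥ V_SG − |V_th|, so the device is in saturation.
k_p = μ_pC_ox · (W/L) = 1.8 mA/V².
KCL at the drain: ½ k_p (V_SG − |V_th|)² = (V_DD − V_SG)/R.
Let x = V_SG − 0.764. Then 1.3 x² + x − 10.64 = 0, giving x = 2.5 V (positive root), so V_SG = 3.27 V.
I_D = (V_DD − V_SG)/R = (11.4 − 3.27) / 1.44 = 5.65 mA.

I_D = 5.65 mA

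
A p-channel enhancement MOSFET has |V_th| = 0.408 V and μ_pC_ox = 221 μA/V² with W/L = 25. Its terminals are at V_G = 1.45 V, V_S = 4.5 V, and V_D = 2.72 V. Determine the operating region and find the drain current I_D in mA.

V_SG = V_S − V_G = 4.5 − 1.45 = 3.05 V; V_SD = V_S − V_D = 4.5 − 2.72 = 1.78 V.
k_p = μ_pC_ox · (W/L) = 5.525 mA/V².
V_ov = V_SG − |V_th| = 3.05 − 0.408 = 2.64 V.
Since V_SD = 1.78 V < V_ov = 2.64 V, the device is in the triode region.
I_D = k_p [V_ov · V_SD − ½ V_SD²] = 5.525 × [2.64 × 1.78 − 0.5 × 1.78²] = 17.2 mA.

Triode; I_D = 17.2 mA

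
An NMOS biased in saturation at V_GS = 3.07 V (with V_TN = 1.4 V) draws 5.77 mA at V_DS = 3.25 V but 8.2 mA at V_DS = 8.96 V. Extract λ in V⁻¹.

λ = 0.0970 V⁻¹

With V_GS fixed, I_D ∝ (1 + λ V_DS) in saturation, so I_D2/I_D1 = (1 + λ V_DS2)/(1 + λ V_DS1).
8.2/5.77 = 1.421 = (1 + 8.96 λ)/(1 + 3.25 λ).
Solving: λ (I_D1 V_DS2 − I_D2 V_DS1) = I_D2 − I_D1, so λ = (8.2 − 5.77) / (5.77 × 8.96 − 8.2 × 3.25) = 2.43 / 25 = 0.097 V⁻¹.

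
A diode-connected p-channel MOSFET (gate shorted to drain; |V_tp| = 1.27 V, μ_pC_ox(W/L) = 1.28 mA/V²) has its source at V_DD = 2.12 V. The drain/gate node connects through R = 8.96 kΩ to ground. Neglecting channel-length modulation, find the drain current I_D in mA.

With gate tied to drain, V_SG = V_SD ≥ V_SG − |V_tp|, so the device is in saturation.
KCL at the drain: ½ k_p (V_SG − |V_tp|)² = (V_DD − V_SG)/R.
Let x = V_SG − 1.27. Then 5.73 x² + x − 0.85 = 0, giving x = 0.308 V (positive root), so V_SG = 1.58 V.
I_D = (V_DD − V_SG)/R = (2.12 − 1.58) / 8.96 = 0.0605 mA.

I_D = 0.0605 mA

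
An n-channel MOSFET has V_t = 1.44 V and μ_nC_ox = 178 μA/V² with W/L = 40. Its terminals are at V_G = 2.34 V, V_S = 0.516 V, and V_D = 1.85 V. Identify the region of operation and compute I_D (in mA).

V_GS = V_G − V_S = 2.34 − 0.516 = 1.82 V; V_DS = V_D − V_S = 1.85 − 0.516 = 1.33 V.
k_n = μ_nC_ox · (W/L) = 7.12 mA/V².
V_ov = V_GS − V_t = 1.82 − 1.44 = 0.384 V.
Since V_DS = 1.33 V ≥ V_ov = 0.384 V, the device is in saturation.
I_D = ½ k_n V_ov² = 0.5 × 7.12 × 0.384² = 0.525 mA.

Saturation; I_D = 0.525 mA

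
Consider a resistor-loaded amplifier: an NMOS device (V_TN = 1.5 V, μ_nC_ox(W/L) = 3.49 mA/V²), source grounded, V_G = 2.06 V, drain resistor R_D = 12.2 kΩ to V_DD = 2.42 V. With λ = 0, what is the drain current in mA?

V_GS = V_G = 2.06 V, so V_ov = 2.06 − 1.5 = 0.56 V.
Assume saturation: I_D = ½ k_n V_ov² = 0.5 × 3.49 × 0.56² = 0.547 mA, giving V_DS = V_DD − I_D R_D = 2.42 − 0.547 × 12.2 = -4.26 V.
But -4.26 V < V_ov = 0.56 V, so the device is actually in triode.
In triode I_D = k_n[V_ov V_DS − ½ V_DS²] and I_D = (V_DD − V_DS)/R_D. Equating: 21.3 V_DS² − 24.84 V_DS + 2.42 = 0, giving V_DS = 0.107 V (the root below V_ov).
I_D = (2.42 − 0.107) / 12.2 = 0.19 mA.

I_D = 0.190 mA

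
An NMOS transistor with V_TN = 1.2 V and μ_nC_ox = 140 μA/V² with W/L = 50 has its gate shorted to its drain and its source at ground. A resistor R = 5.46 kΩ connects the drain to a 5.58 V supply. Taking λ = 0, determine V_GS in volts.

With gate tied to drain, V_GS = V_DS ≥ V_GS − V_TN, so the device is in saturation.
k_n = μ_nC_ox · (W/L) = 7 mA/V².
KCL at the drain: ½ k_n (V_GS − V_TN)² = (V_DD − V_GS)/R.
Let x = V_GS − 1.2. Then 19.1 x² + x − 4.38 = 0, giving x = 0.453 V (positive root), so V_GS = 1.65 V.
I_D = (V_DD − V_GS)/R = (5.58 − 1.65) / 5.46 = 0.719 mA.

V_GS = 1.65 V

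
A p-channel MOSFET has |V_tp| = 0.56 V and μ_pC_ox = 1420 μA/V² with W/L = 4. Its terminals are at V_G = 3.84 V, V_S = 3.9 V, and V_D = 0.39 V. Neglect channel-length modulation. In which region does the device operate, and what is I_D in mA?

Cutoff; I_D = 0 mA

V_SG = V_S − V_G = 3.9 − 3.84 = 0.06 V; V_SD = V_S − V_D = 3.9 − 0.39 = 3.51 V.
V_SG = 0.06 V < |V_tp| = 0.56 V, so the transistor is in cutoff.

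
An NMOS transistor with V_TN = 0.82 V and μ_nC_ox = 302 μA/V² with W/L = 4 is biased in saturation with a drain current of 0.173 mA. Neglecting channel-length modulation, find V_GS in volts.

V_GS = 1.36 V

k_n = μ_nC_ox · (W/L) = 1.208 mA/V².
In saturation I_D = ½ k_n (V_GS − V_TN)², so V_GS − V_TN = √(2 I_D / k_n) = √(2 × 0.173 / 1.208) = 0.535 V.
V_GS = 0.82 + 0.535 = 1.36 V.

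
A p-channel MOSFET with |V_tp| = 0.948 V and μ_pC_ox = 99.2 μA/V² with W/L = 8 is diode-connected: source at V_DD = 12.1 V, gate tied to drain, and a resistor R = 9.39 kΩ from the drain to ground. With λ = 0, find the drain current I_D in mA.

I_D = 1.02 mA

With gate tied to drain, V_SG = V_SD ≥ V_SG − |V_tp|, so the device is in saturation.
k_p = μ_pC_ox · (W/L) = 0.7936 mA/V².
KCL at the drain: ½ k_p (V_SG − |V_tp|)² = (V_DD − V_SG)/R.
Let x = V_SG − 0.948. Then 3.73 x² + x − 11.15 = 0, giving x = 1.6 V (positive root), so V_SG = 2.55 V.
I_D = (V_DD − V_SG)/R = (12.1 − 2.55) / 9.39 = 1.02 mA.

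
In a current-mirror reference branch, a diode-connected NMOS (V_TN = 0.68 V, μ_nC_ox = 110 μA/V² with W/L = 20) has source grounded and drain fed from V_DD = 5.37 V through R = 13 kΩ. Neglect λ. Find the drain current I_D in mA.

With gate tied to drain, V_GS = V_DS ≥ V_GS − V_TN, so the device is in saturation.
k_n = μ_nC_ox · (W/L) = 2.2 mA/V².
KCL at the drain: ½ k_n (V_GS − V_TN)² = (V_DD − V_GS)/R.
Let x = V_GS − 0.68. Then 14.3 x² + x − 4.69 = 0, giving x = 0.539 V (positive root), so V_GS = 1.22 V.
I_D = (V_DD − V_GS)/R = (5.37 − 1.22) / 13 = 0.319 mA.

I_D = 0.319 mA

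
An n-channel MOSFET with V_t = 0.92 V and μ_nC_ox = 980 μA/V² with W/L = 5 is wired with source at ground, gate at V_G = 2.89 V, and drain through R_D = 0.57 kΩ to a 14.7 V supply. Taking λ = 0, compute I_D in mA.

I_D = 9.51 mA

V_GS = V_G = 2.89 V, so V_ov = 2.89 − 0.92 = 1.97 V.
k_n = μ_nC_ox · (W/L) = 4.9 mA/V².
Assume saturation: I_D = ½ k_n V_ov² = 0.5 × 4.9 × 1.97² = 9.51 mA, giving V_DS = V_DD − I_D R_D = 14.7 − 9.51 × 0.57 = 9.28 V.
V_DS = 9.28 V ≥ V_ov = 1.97 V, confirming saturation.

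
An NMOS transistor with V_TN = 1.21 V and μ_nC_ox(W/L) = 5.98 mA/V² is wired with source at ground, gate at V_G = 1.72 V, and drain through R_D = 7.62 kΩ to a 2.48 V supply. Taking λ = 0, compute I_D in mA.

I_D = 0.310 mA

V_GS = V_G = 1.72 V, so V_ov = 1.72 − 1.21 = 0.51 V.
Assume saturation: I_D = ½ k_n V_ov² = 0.5 × 5.98 × 0.51² = 0.778 mA, giving V_DS = V_DD − I_D R_D = 2.48 − 0.778 × 7.62 = -3.45 V.
But -3.45 V < V_ov = 0.51 V, so the device is actually in triode.
In triode I_D = k_n[V_ov V_DS − ½ V_DS²] and I_D = (V_DD − V_DS)/R_D. Equating: 22.8 V_DS² − 24.24 V_DS + 2.48 = 0, giving V_DS = 0.115 V (the root below V_ov).
I_D = (2.48 − 0.115) / 7.62 = 0.31 mA.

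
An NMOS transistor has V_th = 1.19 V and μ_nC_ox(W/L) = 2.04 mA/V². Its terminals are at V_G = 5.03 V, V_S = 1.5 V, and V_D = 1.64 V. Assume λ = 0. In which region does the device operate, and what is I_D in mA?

Triode; I_D = 0.648 mA

V_GS = V_G − V_S = 5.03 − 1.5 = 3.53 V; V_DS = V_D − V_S = 1.64 − 1.5 = 0.14 V.
V_ov = V_GS − V_th = 3.53 − 1.19 = 2.34 V.
Since V_DS = 0.14 V < V_ov = 2.34 V, the device is in the triode region.
I_D = k_n [V_ov · V_DS − ½ V_DS²] = 2.04 × [2.34 × 0.14 − 0.5 × 0.14²] = 0.648 mA.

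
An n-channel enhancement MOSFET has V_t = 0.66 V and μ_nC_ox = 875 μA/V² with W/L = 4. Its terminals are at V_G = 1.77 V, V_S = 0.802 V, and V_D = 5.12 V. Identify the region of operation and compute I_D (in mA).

Saturation; I_D = 0.166 mA

V_GS = V_G − V_S = 1.77 − 0.802 = 0.968 V; V_DS = V_D − V_S = 5.12 − 0.802 = 4.32 V.
k_n = μ_nC_ox · (W/L) = 3.5 mA/V².
V_ov = V_GS − V_t = 0.968 − 0.66 = 0.308 V.
Since V_DS = 4.32 V ≥ V_ov = 0.308 V, the device is in saturation.
I_D = ½ k_n V_ov² = 0.5 × 3.5 × 0.308² = 0.166 mA.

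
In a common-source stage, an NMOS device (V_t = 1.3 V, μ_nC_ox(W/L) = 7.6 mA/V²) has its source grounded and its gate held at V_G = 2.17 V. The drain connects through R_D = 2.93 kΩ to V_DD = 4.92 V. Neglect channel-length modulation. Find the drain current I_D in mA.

I_D = 1.58 mA

V_GS = V_G = 2.17 V, so V_ov = 2.17 − 1.3 = 0.87 V.
Assume saturation: I_D = ½ k_n V_ov² = 0.5 × 7.6 × 0.87² = 2.88 mA, giving V_DS = V_DD − I_D R_D = 4.92 − 2.88 × 2.93 = -3.51 V.
But -3.51 V < V_ov = 0.87 V, so the device is actually in triode.
In triode I_D = k_n[V_ov V_DS − ½ V_DS²] and I_D = (V_DD − V_DS)/R_D. Equating: 11.1 V_DS² − 20.37 V_DS + 4.92 = 0, giving V_DS = 0.286 V (the root below V_ov).
I_D = (4.92 − 0.286) / 2.93 = 1.58 mA.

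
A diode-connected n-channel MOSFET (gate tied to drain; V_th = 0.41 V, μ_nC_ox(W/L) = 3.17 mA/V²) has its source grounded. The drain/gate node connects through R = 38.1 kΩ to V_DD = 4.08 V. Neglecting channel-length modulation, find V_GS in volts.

With gate tied to drain, V_GS = V_DS ≥ V_GS − V_th, so the device is in saturation.
KCL at the drain: ½ k_n (V_GS − V_th)² = (V_DD − V_GS)/R.
Let x = V_GS − 0.41. Then 60.4 x² + x − 3.67 = 0, giving x = 0.238 V (positive root), so V_GS = 0.648 V.
I_D = (V_DD − V_GS)/R = (4.08 − 0.648) / 38.1 = 0.0901 mA.

V_GS = 0.648 V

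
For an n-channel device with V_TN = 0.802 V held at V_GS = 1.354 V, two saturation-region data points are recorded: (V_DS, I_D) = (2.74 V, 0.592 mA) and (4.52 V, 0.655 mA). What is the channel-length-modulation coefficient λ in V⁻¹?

λ = 0.0715 V⁻¹

With V_GS fixed, I_D ∝ (1 + λ V_DS) in saturation, so I_D2/I_D1 = (1 + λ V_DS2)/(1 + λ V_DS1).
0.655/0.592 = 1.106 = (1 + 4.52 λ)/(1 + 2.74 λ).
Solving: λ (I_D1 V_DS2 − I_D2 V_DS1) = I_D2 − I_D1, so λ = (0.655 − 0.592) / (0.592 × 4.52 − 0.655 × 2.74) = 0.063 / 0.881 = 0.0715 V⁻¹.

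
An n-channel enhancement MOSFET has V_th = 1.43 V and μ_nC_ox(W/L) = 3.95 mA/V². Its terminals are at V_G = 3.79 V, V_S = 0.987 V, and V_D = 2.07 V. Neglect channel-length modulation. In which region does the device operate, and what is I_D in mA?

Triode; I_D = 3.56 mA

V_GS = V_G − V_S = 3.79 − 0.987 = 2.8 V; V_DS = V_D − V_S = 2.07 − 0.987 = 1.08 V.
V_ov = V_GS − V_th = 2.8 − 1.43 = 1.37 V.
Since V_DS = 1.08 V < V_ov = 1.37 V, the device is in the triode region.
I_D = k_n [V_ov · V_DS − ½ V_DS²] = 3.95 × [1.37 × 1.08 − 0.5 × 1.08²] = 3.56 mA.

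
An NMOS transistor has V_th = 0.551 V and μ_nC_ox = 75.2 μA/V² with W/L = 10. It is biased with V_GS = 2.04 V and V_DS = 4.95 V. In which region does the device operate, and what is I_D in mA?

Saturation; I_D = 0.834 mA

k_n = μ_nC_ox · (W/L) = 0.752 mA/V².
V_ov = V_GS − V_th = 2.04 − 0.551 = 1.49 V.
Since V_DS = 4.95 V ≥ V_ov = 1.49 V, the device is in saturation.
I_D = ½ k_n V_ov² = 0.5 × 0.752 × 1.49² = 0.834 mA.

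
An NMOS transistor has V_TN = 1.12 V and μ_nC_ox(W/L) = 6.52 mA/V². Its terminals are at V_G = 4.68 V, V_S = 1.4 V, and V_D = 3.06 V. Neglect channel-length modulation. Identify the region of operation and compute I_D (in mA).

V_GS = V_G − V_S = 4.68 − 1.4 = 3.28 V; V_DS = V_D − V_S = 3.06 − 1.4 = 1.66 V.
V_ov = V_GS − V_TN = 3.28 − 1.12 = 2.16 V.
Since V_DS = 1.66 V < V_ov = 2.16 V, the device is in the triode region.
I_D = k_n [V_ov · V_DS − ½ V_DS²] = 6.52 × [2.16 × 1.66 − 0.5 × 1.66²] = 14.4 mA.

Triode; I_D = 14.4 mA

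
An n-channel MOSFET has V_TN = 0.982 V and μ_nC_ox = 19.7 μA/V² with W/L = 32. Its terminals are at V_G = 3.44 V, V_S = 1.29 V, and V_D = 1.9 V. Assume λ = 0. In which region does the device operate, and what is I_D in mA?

V_GS = V_G − V_S = 3.44 − 1.29 = 2.15 V; V_DS = V_D − V_S = 1.9 − 1.29 = 0.61 V.
k_n = μ_nC_ox · (W/L) = 0.6304 mA/V².
V_ov = V_GS − V_TN = 2.15 − 0.982 = 1.17 V.
Since V_DS = 0.61 V < V_ov = 1.17 V, the device is in the triode region.
I_D = k_n [V_ov · V_DS − ½ V_DS²] = 0.6304 × [1.17 × 0.61 − 0.5 × 0.61²] = 0.332 mA.

Triode; I_D = 0.332 mA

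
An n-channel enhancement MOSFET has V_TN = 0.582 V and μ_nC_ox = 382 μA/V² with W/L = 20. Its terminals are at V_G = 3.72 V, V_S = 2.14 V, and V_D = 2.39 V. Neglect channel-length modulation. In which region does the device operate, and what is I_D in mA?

V_GS = V_G − V_S = 3.72 − 2.14 = 1.58 V; V_DS = V_D − V_S = 2.39 − 2.14 = 0.25 V.
k_n = μ_nC_ox · (W/L) = 7.64 mA/V².
V_ov = V_GS − V_TN = 1.58 − 0.582 = 0.998 V.
Since V_DS = 0.25 V < V_ov = 0.998 V, the device is in the triode region.
I_D = k_n [V_ov · V_DS − ½ V_DS²] = 7.64 × [0.998 × 0.25 − 0.5 × 0.25²] = 1.67 mA.

Triode; I_D = 1.67 mA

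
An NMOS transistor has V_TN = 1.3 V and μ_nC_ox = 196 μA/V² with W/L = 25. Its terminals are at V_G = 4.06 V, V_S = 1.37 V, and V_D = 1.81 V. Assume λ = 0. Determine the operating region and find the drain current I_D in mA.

Triode; I_D = 2.52 mA

V_GS = V_G − V_S = 4.06 − 1.37 = 2.69 V; V_DS = V_D − V_S = 1.81 − 1.37 = 0.44 V.
k_n = μ_nC_ox · (W/L) = 4.9 mA/V².
V_ov = V_GS − V_TN = 2.69 − 1.3 = 1.39 V.
Since V_DS = 0.44 V < V_ov = 1.39 V, the device is in the triode region.
I_D = k_n [V_ov · V_DS − ½ V_DS²] = 4.9 × [1.39 × 0.44 − 0.5 × 0.44²] = 2.52 mA.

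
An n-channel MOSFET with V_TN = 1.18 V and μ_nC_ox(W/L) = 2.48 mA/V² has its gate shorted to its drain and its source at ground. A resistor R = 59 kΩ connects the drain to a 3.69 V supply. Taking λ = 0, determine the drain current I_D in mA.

I_D = 0.0395 mA

With gate tied to drain, V_GS = V_DS ≥ V_GS − V_TN, so the device is in saturation.
KCL at the drain: ½ k_n (V_GS − V_TN)² = (V_DD − V_GS)/R.
Let x = V_GS − 1.18. Then 73.2 x² + x − 2.51 = 0, giving x = 0.179 V (positive root), so V_GS = 1.36 V.
I_D = (V_DD − V_GS)/R = (3.69 − 1.36) / 59 = 0.0395 mA.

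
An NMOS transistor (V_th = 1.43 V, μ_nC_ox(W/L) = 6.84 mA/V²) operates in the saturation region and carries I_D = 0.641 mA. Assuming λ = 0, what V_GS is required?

V_GS = 1.86 V

In saturation I_D = ½ k_n (V_GS − V_th)², so V_GS − V_th = √(2 I_D / k_n) = √(2 × 0.641 / 6.84) = 0.433 V.
V_GS = 1.43 + 0.433 = 1.86 V.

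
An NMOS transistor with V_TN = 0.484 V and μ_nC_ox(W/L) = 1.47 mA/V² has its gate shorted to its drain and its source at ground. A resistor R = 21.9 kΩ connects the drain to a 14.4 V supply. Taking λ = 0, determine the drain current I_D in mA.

I_D = 0.594 mA

With gate tied to drain, V_GS = V_DS ≥ V_GS − V_TN, so the device is in saturation.
KCL at the drain: ½ k_n (V_GS − V_TN)² = (V_DD − V_GS)/R.
Let x = V_GS − 0.484. Then 16.1 x² + x − 13.92 = 0, giving x = 0.899 V (positive root), so V_GS = 1.38 V.
I_D = (V_DD − V_GS)/R = (14.4 − 1.38) / 21.9 = 0.594 mA.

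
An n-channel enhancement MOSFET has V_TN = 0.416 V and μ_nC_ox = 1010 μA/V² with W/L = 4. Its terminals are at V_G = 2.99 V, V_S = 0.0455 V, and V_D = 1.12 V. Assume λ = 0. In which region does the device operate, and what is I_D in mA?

V_GS = V_G − V_S = 2.99 − 0.0455 = 2.94 V; V_DS = V_D − V_S = 1.12 − 0.0455 = 1.07 V.
k_n = μ_nC_ox · (W/L) = 4.04 mA/V².
V_ov = V_GS − V_TN = 2.94 − 0.416 = 2.53 V.
Since V_DS = 1.07 V < V_ov = 2.53 V, the device is in the triode region.
I_D = k_n [V_ov · V_DS − ½ V_DS²] = 4.04 × [2.53 × 1.07 − 0.5 × 1.07²] = 8.64 mA.

Triode; I_D = 8.64 mA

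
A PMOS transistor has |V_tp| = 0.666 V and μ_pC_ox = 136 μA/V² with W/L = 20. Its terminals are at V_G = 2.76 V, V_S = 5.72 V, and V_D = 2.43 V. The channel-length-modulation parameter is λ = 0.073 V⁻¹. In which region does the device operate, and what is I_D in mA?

Saturation; I_D = 8.88 mA

V_SG = V_S − V_G = 5.72 − 2.76 = 2.96 V; V_SD = V_S − V_D = 5.72 − 2.43 = 3.29 V.
k_p = μ_pC_ox · (W/L) = 2.72 mA/V².
V_ov = V_SG − |V_tp| = 2.96 − 0.666 = 2.29 V.
Since V_SD = 3.29 V ≥ V_ov = 2.29 V, the device is in saturation.
I_D = ½ k_p V_ov² (1 + λ V_SD) = 0.5 × 2.72 × 2.29² × (1 + 0.073 × 3.29) = 8.88 mA.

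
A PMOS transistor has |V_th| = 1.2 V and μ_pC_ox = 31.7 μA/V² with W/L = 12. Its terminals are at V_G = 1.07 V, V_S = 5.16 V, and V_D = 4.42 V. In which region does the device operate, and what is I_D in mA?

Triode; I_D = 0.709 mA

V_SG = V_S − V_G = 5.16 − 1.07 = 4.09 V; V_SD = V_S − V_D = 5.16 − 4.42 = 0.74 V.
k_p = μ_pC_ox · (W/L) = 0.3804 mA/V².
V_ov = V_SG − |V_th| = 4.09 − 1.2 = 2.89 V.
Since V_SD = 0.74 V < V_ov = 2.89 V, the device is in the triode region.
I_D = k_p [V_ov · V_SD − ½ V_SD²] = 0.3804 × [2.89 × 0.74 − 0.5 × 0.74²] = 0.709 mA.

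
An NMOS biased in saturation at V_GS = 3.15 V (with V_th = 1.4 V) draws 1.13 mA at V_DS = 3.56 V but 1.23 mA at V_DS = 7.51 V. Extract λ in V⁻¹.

With V_GS fixed, I_D ∝ (1 + λ V_DS) in saturation, so I_D2/I_D1 = (1 + λ V_DS2)/(1 + λ V_DS1).
1.23/1.13 = 1.088 = (1 + 7.51 λ)/(1 + 3.56 λ).
Solving: λ (I_D1 V_DS2 − I_D2 V_DS1) = I_D2 − I_D1, so λ = (1.23 − 1.13) / (1.13 × 7.51 − 1.23 × 3.56) = 0.1 / 4.11 = 0.0243 V⁻¹.

λ = 0.0243 V⁻¹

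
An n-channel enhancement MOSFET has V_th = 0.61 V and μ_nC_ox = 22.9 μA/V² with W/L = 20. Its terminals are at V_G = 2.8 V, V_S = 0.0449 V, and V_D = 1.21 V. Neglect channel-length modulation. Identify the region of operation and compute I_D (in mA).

V_GS = V_G − V_S = 2.8 − 0.0449 = 2.76 V; V_DS = V_D − V_S = 1.21 − 0.0449 = 1.17 V.
k_n = μ_nC_ox · (W/L) = 0.458 mA/V².
V_ov = V_GS − V_th = 2.76 − 0.61 = 2.15 V.
Since V_DS = 1.17 V < V_ov = 2.15 V, the device is in the triode region.
I_D = k_n [V_ov · V_DS − ½ V_DS²] = 0.458 × [2.15 × 1.17 − 0.5 × 1.17²] = 0.834 mA.

Triode; I_D = 0.834 mA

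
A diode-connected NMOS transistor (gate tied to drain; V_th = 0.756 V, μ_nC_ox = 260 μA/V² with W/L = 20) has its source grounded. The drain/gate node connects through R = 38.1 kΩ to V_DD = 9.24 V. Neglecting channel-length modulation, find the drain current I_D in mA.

With gate tied to drain, V_GS = V_DS ≥ V_GS − V_th, so the device is in saturation.
k_n = μ_nC_ox · (W/L) = 5.2 mA/V².
KCL at the drain: ½ k_n (V_GS − V_th)² = (V_DD − V_GS)/R.
Let x = V_GS − 0.756. Then 99.1 x² + x − 8.484 = 0, giving x = 0.288 V (positive root), so V_GS = 1.04 V.
I_D = (V_DD − V_GS)/R = (9.24 − 1.04) / 38.1 = 0.215 mA.

I_D = 0.215 mA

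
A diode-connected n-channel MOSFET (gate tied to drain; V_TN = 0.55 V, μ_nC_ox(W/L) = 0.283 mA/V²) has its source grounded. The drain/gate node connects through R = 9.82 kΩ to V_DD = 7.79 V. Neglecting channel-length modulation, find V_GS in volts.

V_GS = 2.50 V

With gate tied to drain, V_GS = V_DS ≥ V_GS − V_TN, so the device is in saturation.
KCL at the drain: ½ k_n (V_GS − V_TN)² = (V_DD − V_GS)/R.
Let x = V_GS − 0.55. Then 1.39 x² + x − 7.24 = 0, giving x = 1.95 V (positive root), so V_GS = 2.5 V.
I_D = (V_DD − V_GS)/R = (7.79 − 2.5) / 9.82 = 0.539 mA.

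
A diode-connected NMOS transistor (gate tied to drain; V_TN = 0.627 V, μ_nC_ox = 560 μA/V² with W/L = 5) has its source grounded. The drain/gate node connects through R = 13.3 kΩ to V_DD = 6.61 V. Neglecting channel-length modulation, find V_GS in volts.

With gate tied to drain, V_GS = V_DS ≥ V_GS − V_TN, so the device is in saturation.
k_n = μ_nC_ox · (W/L) = 2.8 mA/V².
KCL at the drain: ½ k_n (V_GS − V_TN)² = (V_DD − V_GS)/R.
Let x = V_GS − 0.627. Then 18.6 x² + x − 5.983 = 0, giving x = 0.541 V (positive root), so V_GS = 1.17 V.
I_D = (V_DD − V_GS)/R = (6.61 − 1.17) / 13.3 = 0.409 mA.

V_GS = 1.17 V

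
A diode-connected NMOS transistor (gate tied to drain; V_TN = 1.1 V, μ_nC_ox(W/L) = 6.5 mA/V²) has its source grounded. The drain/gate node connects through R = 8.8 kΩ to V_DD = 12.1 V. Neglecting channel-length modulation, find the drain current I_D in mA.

With gate tied to drain, V_GS = V_DS ≥ V_GS − V_TN, so the device is in saturation.
KCL at the drain: ½ k_n (V_GS − V_TN)² = (V_DD − V_GS)/R.
Let x = V_GS − 1.1. Then 28.6 x² + x − 11 = 0, giving x = 0.603 V (positive root), so V_GS = 1.7 V.
I_D = (V_DD − V_GS)/R = (12.1 − 1.7) / 8.8 = 1.18 mA.

I_D = 1.18 mA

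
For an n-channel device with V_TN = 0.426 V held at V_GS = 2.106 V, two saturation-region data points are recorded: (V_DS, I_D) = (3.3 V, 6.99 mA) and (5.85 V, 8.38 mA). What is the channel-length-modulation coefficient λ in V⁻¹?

With V_GS fixed, I_D ∝ (1 + λ V_DS) in saturation, so I_D2/I_D1 = (1 + λ V_DS2)/(1 + λ V_DS1).
8.38/6.99 = 1.199 = (1 + 5.85 λ)/(1 + 3.3 λ).
Solving: λ (I_D1 V_DS2 − I_D2 V_DS1) = I_D2 − I_D1, so λ = (8.38 − 6.99) / (6.99 × 5.85 − 8.38 × 3.3) = 1.39 / 13.2 = 0.105 V⁻¹.

λ = 0.105 V⁻¹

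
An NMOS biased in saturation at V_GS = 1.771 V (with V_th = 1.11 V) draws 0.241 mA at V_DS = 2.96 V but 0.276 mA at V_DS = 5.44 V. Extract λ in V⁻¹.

With V_GS fixed, I_D ∝ (1 + λ V_DS) in saturation, so I_D2/I_D1 = (1 + λ V_DS2)/(1 + λ V_DS1).
0.276/0.241 = 1.145 = (1 + 5.44 λ)/(1 + 2.96 λ).
Solving: λ (I_D1 V_DS2 − I_D2 V_DS1) = I_D2 − I_D1, so λ = (0.276 − 0.241) / (0.241 × 5.44 − 0.276 × 2.96) = 0.035 / 0.494 = 0.0708 V⁻¹.

λ = 0.0708 V⁻¹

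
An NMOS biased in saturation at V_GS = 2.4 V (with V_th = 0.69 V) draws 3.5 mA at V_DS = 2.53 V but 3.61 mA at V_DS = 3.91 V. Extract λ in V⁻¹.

λ = 0.0242 V⁻¹

With V_GS fixed, I_D ∝ (1 + λ V_DS) in saturation, so I_D2/I_D1 = (1 + λ V_DS2)/(1 + λ V_DS1).
3.61/3.5 = 1.031 = (1 + 3.91 λ)/(1 + 2.53 λ).
Solving: λ (I_D1 V_DS2 − I_D2 V_DS1) = I_D2 − I_D1, so λ = (3.61 − 3.5) / (3.5 × 3.91 − 3.61 × 2.53) = 0.11 / 4.55 = 0.0242 V⁻¹.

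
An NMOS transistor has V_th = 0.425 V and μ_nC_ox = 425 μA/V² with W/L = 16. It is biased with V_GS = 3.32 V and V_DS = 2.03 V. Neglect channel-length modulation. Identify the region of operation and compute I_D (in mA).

Triode; I_D = 26.0 mA

k_n = μ_nC_ox · (W/L) = 6.8 mA/V².
V_ov = V_GS − V_th = 3.32 − 0.425 = 2.9 V.
Since V_DS = 2.03 V < V_ov = 2.9 V, the device is in the triode region.
I_D = k_n [V_ov · V_DS − ½ V_DS²] = 6.8 × [2.9 × 2.03 − 0.5 × 2.03²] = 26 mA.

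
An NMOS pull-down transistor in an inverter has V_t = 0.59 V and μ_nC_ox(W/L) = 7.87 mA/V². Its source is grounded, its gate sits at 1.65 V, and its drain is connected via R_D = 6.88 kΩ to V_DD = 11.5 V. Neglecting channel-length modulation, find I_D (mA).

V_GS = V_G = 1.65 V, so V_ov = 1.65 − 0.59 = 1.06 V.
Assume saturation: I_D = ½ k_n V_ov² = 0.5 × 7.87 × 1.06² = 4.42 mA, giving V_DS = V_DD − I_D R_D = 11.5 − 4.42 × 6.88 = -18.9 V.
But -18.9 V < V_ov = 1.06 V, so the device is actually in triode.
In triode I_D = k_n[V_ov V_DS − ½ V_DS²] and I_D = (V_DD − V_DS)/R_D. Equating: 27.1 V_DS² − 58.39 V_DS + 11.5 = 0, giving V_DS = 0.219 V (the root below V_ov).
I_D = (11.5 − 0.219) / 6.88 = 1.64 mA.

I_D = 1.64 mA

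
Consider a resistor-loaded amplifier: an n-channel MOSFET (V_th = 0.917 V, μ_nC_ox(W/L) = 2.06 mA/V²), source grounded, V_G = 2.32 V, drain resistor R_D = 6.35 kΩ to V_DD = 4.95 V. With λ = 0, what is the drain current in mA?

I_D = 0.735 mA

V_GS = V_G = 2.32 V, so V_ov = 2.32 − 0.917 = 1.4 V.
Assume saturation: I_D = ½ k_n V_ov² = 0.5 × 2.06 × 1.4² = 2.03 mA, giving V_DS = V_DD − I_D R_D = 4.95 − 2.03 × 6.35 = -7.92 V.
But -7.92 V < V_ov = 1.4 V, so the device is actually in triode.
In triode I_D = k_n[V_ov V_DS − ½ V_DS²] and I_D = (V_DD − V_DS)/R_D. Equating: 6.54 V_DS² − 19.35 V_DS + 4.95 = 0, giving V_DS = 0.283 V (the root below V_ov).
I_D = (4.95 − 0.283) / 6.35 = 0.735 mA.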